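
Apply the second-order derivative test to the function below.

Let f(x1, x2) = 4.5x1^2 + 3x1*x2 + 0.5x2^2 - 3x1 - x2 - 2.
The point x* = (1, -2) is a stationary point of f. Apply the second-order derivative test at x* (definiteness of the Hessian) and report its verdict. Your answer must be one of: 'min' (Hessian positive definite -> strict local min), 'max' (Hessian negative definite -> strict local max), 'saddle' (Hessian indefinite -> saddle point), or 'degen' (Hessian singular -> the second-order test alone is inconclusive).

Compute the Hessian H = grad^2 f:
  H = [[9, 3], [3, 1]]
Verify stationarity: grad f(x*) = H x* + g = (0, 0).
Eigenvalues of H: 0, 10.
H has a zero eigenvalue (singular; positive semidefinite but not definite), so H is neither positive definite, negative definite, nor indefinite. The second-order test alone is inconclusive -> degen.
(Indeed, f is constant along the null direction of H through x*, so x* is not a strict local extremum.)

degen


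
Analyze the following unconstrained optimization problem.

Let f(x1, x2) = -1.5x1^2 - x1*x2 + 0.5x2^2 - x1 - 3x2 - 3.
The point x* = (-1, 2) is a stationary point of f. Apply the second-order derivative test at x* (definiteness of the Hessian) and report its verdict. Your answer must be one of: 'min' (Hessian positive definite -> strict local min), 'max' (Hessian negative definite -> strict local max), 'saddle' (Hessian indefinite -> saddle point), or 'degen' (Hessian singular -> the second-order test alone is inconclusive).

Compute the Hessian H = grad^2 f:
  H = [[-3, -1], [-1, 1]]
Verify stationarity: grad f(x*) = H x* + g = (0, 0).
Eigenvalues of H: -3.2361, 1.2361.
Eigenvalues have mixed signs, so H is indefinite -> x* is a saddle point.

saddle


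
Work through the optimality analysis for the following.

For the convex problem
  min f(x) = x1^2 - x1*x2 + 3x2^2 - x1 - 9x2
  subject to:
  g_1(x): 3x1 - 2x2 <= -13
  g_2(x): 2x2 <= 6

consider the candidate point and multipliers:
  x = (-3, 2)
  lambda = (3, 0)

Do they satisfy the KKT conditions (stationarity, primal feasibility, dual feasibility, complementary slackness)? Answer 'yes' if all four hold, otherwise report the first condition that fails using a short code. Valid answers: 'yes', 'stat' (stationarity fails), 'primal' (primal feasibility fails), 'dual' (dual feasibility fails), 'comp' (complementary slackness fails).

Gradient of f: grad f(x) = Q x + c = (-9, 6)
Constraint values g_i(x) = a_i^T x - b_i:
  g_1((-3, 2)) = 0
  g_2((-3, 2)) = -2
Stationarity residual: grad f(x) + sum_i lambda_i a_i = (0, 0)
  -> stationarity OK
Primal feasibility (all g_i <= 0): OK
Dual feasibility (all lambda_i >= 0): OK
Complementary slackness (lambda_i * g_i(x) = 0 for all i): OK

Verdict: yes, KKT holds.

yes


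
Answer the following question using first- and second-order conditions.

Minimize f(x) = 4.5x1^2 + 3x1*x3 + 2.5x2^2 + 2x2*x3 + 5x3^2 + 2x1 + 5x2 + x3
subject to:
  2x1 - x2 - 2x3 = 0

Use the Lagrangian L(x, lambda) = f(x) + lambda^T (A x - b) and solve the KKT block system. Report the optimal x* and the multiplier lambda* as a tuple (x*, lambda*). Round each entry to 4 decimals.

Form the Lagrangian:
  L(x, lambda) = (1/2) x^T Q x + c^T x + lambda^T (A x - b)
Stationarity (grad_x L = 0): Q x + c + A^T lambda = 0.
Primal feasibility: A x = b.

This gives the KKT block system:
  [ Q   A^T ] [ x     ]   [-c ]
  [ A    0  ] [ lambda ] = [ b ]

Solving the linear system:
  x*      = (-0.3134, -1.0746, 0.2239)
  lambda* = (0.0746)
  f(x*)   = -2.8881

x* = (-0.3134, -1.0746, 0.2239), lambda* = (0.0746)


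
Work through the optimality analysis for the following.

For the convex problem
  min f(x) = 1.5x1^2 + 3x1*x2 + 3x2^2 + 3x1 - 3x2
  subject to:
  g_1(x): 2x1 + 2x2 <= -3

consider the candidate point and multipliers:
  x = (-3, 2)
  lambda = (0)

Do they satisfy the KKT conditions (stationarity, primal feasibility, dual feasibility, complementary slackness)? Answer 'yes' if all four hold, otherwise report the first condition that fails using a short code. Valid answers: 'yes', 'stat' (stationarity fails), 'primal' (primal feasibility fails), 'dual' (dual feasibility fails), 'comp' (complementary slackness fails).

Gradient of f: grad f(x) = Q x + c = (0, 0)
Constraint values g_i(x) = a_i^T x - b_i:
  g_1((-3, 2)) = 1
Stationarity residual: grad f(x) + sum_i lambda_i a_i = (0, 0)
  -> stationarity OK
Primal feasibility (all g_i <= 0): FAILS
Dual feasibility (all lambda_i >= 0): OK
Complementary slackness (lambda_i * g_i(x) = 0 for all i): OK

Verdict: the first failing condition is primal_feasibility -> primal.

primal


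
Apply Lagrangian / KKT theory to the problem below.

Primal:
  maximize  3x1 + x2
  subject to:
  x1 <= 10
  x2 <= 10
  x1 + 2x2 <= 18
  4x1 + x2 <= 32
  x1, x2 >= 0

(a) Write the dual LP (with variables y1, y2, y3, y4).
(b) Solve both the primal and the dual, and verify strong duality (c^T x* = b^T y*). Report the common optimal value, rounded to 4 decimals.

The standard primal-dual pair for 'max c^T x s.t. A x <= b, x >= 0' is:
  Dual:  min b^T y  s.t.  A^T y >= c,  y >= 0.

So the dual LP is:
  minimize  10y1 + 10y2 + 18y3 + 32y4
  subject to:
    y1 + y3 + 4y4 >= 3
    y2 + 2y3 + y4 >= 1
    y1, y2, y3, y4 >= 0

Solving the primal: x* = (6.5714, 5.7143).
  primal value c^T x* = 25.4286.
Solving the dual: y* = (0, 0, 0.1429, 0.7143).
  dual value b^T y* = 25.4286.
Strong duality: c^T x* = b^T y*. Confirmed.

25.4286


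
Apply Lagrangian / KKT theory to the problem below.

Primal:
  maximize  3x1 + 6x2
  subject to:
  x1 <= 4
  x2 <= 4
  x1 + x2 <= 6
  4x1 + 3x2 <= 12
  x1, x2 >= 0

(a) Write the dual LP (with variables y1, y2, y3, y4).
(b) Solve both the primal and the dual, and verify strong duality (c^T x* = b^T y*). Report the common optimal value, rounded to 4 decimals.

The standard primal-dual pair for 'max c^T x s.t. A x <= b, x >= 0' is:
  Dual:  min b^T y  s.t.  A^T y >= c,  y >= 0.

So the dual LP is:
  minimize  4y1 + 4y2 + 6y3 + 12y4
  subject to:
    y1 + y3 + 4y4 >= 3
    y2 + y3 + 3y4 >= 6
    y1, y2, y3, y4 >= 0

Solving the primal: x* = (0, 4).
  primal value c^T x* = 24.
Solving the dual: y* = (0, 3.75, 0, 0.75).
  dual value b^T y* = 24.
Strong duality: c^T x* = b^T y*. Confirmed.

24


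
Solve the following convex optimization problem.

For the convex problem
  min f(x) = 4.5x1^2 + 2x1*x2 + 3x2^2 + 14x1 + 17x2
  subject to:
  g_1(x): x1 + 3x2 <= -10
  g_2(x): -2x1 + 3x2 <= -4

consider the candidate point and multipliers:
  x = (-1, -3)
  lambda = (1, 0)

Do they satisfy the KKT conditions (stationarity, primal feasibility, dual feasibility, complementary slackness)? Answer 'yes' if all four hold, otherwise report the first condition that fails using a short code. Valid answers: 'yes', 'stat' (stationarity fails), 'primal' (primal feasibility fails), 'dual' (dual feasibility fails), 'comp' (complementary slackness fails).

Gradient of f: grad f(x) = Q x + c = (-1, -3)
Constraint values g_i(x) = a_i^T x - b_i:
  g_1((-1, -3)) = 0
  g_2((-1, -3)) = -3
Stationarity residual: grad f(x) + sum_i lambda_i a_i = (0, 0)
  -> stationarity OK
Primal feasibility (all g_i <= 0): OK
Dual feasibility (all lambda_i >= 0): OK
Complementary slackness (lambda_i * g_i(x) = 0 for all i): OK

Verdict: yes, KKT holds.

yes


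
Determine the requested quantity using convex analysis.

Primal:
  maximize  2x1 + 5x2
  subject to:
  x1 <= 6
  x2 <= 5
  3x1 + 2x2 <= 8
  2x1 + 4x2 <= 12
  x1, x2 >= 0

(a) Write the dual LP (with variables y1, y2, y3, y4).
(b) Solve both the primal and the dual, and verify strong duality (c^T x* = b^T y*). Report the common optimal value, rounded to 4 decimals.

The standard primal-dual pair for 'max c^T x s.t. A x <= b, x >= 0' is:
  Dual:  min b^T y  s.t.  A^T y >= c,  y >= 0.

So the dual LP is:
  minimize  6y1 + 5y2 + 8y3 + 12y4
  subject to:
    y1 + 3y3 + 2y4 >= 2
    y2 + 2y3 + 4y4 >= 5
    y1, y2, y3, y4 >= 0

Solving the primal: x* = (0, 3).
  primal value c^T x* = 15.
Solving the dual: y* = (0, 0, 0, 1.25).
  dual value b^T y* = 15.
Strong duality: c^T x* = b^T y*. Confirmed.

15


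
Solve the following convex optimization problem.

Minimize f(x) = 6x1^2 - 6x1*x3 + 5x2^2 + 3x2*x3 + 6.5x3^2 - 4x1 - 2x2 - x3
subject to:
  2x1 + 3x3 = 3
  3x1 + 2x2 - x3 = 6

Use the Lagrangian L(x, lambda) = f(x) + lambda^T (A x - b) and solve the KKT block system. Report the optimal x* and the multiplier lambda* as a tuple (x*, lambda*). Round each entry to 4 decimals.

Form the Lagrangian:
  L(x, lambda) = (1/2) x^T Q x + c^T x + lambda^T (A x - b)
Stationarity (grad_x L = 0): Q x + c + A^T lambda = 0.
Primal feasibility: A x = b.

This gives the KKT block system:
  [ Q   A^T ] [ x     ]   [-c ]
  [ A    0  ] [ lambda ] = [ b ]

Solving the linear system:
  x*      = (1.3639, 0.9996, 0.0908)
  lambda* = (0.2902, -4.1341)
  f(x*)   = 8.1942

x* = (1.3639, 0.9996, 0.0908), lambda* = (0.2902, -4.1341)


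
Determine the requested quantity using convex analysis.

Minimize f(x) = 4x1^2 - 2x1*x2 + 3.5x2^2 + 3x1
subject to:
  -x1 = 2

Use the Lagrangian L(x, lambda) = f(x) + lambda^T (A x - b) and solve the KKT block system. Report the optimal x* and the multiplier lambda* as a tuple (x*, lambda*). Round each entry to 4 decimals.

Form the Lagrangian:
  L(x, lambda) = (1/2) x^T Q x + c^T x + lambda^T (A x - b)
Stationarity (grad_x L = 0): Q x + c + A^T lambda = 0.
Primal feasibility: A x = b.

This gives the KKT block system:
  [ Q   A^T ] [ x     ]   [-c ]
  [ A    0  ] [ lambda ] = [ b ]

Solving the linear system:
  x*      = (-2, -0.5714)
  lambda* = (-11.8571)
  f(x*)   = 8.8571

x* = (-2, -0.5714), lambda* = (-11.8571)


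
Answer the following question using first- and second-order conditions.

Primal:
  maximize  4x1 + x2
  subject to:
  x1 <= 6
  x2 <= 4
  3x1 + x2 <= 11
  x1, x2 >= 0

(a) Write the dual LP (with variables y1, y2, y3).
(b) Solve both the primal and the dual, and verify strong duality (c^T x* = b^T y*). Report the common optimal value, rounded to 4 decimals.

The standard primal-dual pair for 'max c^T x s.t. A x <= b, x >= 0' is:
  Dual:  min b^T y  s.t.  A^T y >= c,  y >= 0.

So the dual LP is:
  minimize  6y1 + 4y2 + 11y3
  subject to:
    y1 + 3y3 >= 4
    y2 + y3 >= 1
    y1, y2, y3 >= 0

Solving the primal: x* = (3.6667, 0).
  primal value c^T x* = 14.6667.
Solving the dual: y* = (0, 0, 1.3333).
  dual value b^T y* = 14.6667.
Strong duality: c^T x* = b^T y*. Confirmed.

14.6667


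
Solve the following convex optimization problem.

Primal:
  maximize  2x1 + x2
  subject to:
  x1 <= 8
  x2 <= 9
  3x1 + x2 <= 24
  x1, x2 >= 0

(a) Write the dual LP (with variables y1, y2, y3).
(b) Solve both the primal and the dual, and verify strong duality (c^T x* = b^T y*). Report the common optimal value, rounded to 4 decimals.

The standard primal-dual pair for 'max c^T x s.t. A x <= b, x >= 0' is:
  Dual:  min b^T y  s.t.  A^T y >= c,  y >= 0.

So the dual LP is:
  minimize  8y1 + 9y2 + 24y3
  subject to:
    y1 + 3y3 >= 2
    y2 + y3 >= 1
    y1, y2, y3 >= 0

Solving the primal: x* = (5, 9).
  primal value c^T x* = 19.
Solving the dual: y* = (0, 0.3333, 0.6667).
  dual value b^T y* = 19.
Strong duality: c^T x* = b^T y*. Confirmed.

19


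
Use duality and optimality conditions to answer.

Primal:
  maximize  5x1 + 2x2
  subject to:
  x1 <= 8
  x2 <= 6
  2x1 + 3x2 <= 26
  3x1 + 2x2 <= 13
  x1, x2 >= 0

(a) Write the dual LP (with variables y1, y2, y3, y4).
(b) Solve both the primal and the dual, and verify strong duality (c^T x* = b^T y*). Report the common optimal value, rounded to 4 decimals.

The standard primal-dual pair for 'max c^T x s.t. A x <= b, x >= 0' is:
  Dual:  min b^T y  s.t.  A^T y >= c,  y >= 0.

So the dual LP is:
  minimize  8y1 + 6y2 + 26y3 + 13y4
  subject to:
    y1 + 2y3 + 3y4 >= 5
    y2 + 3y3 + 2y4 >= 2
    y1, y2, y3, y4 >= 0

Solving the primal: x* = (4.3333, 0).
  primal value c^T x* = 21.6667.
Solving the dual: y* = (0, 0, 0, 1.6667).
  dual value b^T y* = 21.6667.
Strong duality: c^T x* = b^T y*. Confirmed.

21.6667


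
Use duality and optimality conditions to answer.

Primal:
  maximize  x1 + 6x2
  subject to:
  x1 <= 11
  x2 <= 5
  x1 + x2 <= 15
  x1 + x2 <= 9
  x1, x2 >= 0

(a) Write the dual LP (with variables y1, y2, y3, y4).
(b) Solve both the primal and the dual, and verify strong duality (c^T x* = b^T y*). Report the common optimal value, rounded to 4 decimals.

The standard primal-dual pair for 'max c^T x s.t. A x <= b, x >= 0' is:
  Dual:  min b^T y  s.t.  A^T y >= c,  y >= 0.

So the dual LP is:
  minimize  11y1 + 5y2 + 15y3 + 9y4
  subject to:
    y1 + y3 + y4 >= 1
    y2 + y3 + y4 >= 6
    y1, y2, y3, y4 >= 0

Solving the primal: x* = (4, 5).
  primal value c^T x* = 34.
Solving the dual: y* = (0, 5, 0, 1).
  dual value b^T y* = 34.
Strong duality: c^T x* = b^T y*. Confirmed.

34


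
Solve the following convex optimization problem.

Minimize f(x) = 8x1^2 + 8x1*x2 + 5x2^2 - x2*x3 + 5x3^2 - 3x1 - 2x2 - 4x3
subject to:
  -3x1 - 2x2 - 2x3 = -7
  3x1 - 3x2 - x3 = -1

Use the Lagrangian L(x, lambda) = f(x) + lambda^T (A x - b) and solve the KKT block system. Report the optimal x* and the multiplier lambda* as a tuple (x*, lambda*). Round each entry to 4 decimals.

Form the Lagrangian:
  L(x, lambda) = (1/2) x^T Q x + c^T x + lambda^T (A x - b)
Stationarity (grad_x L = 0): Q x + c + A^T lambda = 0.
Primal feasibility: A x = b.

This gives the KKT block system:
  [ Q   A^T ] [ x     ]   [-c ]
  [ A    0  ] [ lambda ] = [ b ]

Solving the linear system:
  x*      = (0.8616, 0.6886, 1.519)
  lambda* = (5.3109, -0.1206)
  f(x*)   = 13.5089

x* = (0.8616, 0.6886, 1.519), lambda* = (5.3109, -0.1206)


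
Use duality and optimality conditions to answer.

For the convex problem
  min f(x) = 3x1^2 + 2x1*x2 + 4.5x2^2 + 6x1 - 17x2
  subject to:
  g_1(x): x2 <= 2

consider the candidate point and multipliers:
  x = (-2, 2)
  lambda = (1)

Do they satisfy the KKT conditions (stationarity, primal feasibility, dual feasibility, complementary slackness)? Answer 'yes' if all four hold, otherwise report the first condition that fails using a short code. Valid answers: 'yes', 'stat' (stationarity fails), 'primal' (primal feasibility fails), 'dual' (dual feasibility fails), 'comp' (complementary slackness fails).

Gradient of f: grad f(x) = Q x + c = (-2, -3)
Constraint values g_i(x) = a_i^T x - b_i:
  g_1((-2, 2)) = 0
Stationarity residual: grad f(x) + sum_i lambda_i a_i = (-2, -2)
  -> stationarity FAILS
Primal feasibility (all g_i <= 0): OK
Dual feasibility (all lambda_i >= 0): OK
Complementary slackness (lambda_i * g_i(x) = 0 for all i): OK

Verdict: the first failing condition is stationarity -> stat.

stat


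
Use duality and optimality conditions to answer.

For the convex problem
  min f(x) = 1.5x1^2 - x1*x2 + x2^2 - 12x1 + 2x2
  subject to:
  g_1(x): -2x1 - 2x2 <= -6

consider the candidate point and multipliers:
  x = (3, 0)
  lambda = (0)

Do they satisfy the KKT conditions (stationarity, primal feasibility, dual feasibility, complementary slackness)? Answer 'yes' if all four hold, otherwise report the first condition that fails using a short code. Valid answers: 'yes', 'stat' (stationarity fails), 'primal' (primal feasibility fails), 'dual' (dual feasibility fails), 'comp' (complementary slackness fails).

Gradient of f: grad f(x) = Q x + c = (-3, -1)
Constraint values g_i(x) = a_i^T x - b_i:
  g_1((3, 0)) = 0
Stationarity residual: grad f(x) + sum_i lambda_i a_i = (-3, -1)
  -> stationarity FAILS
Primal feasibility (all g_i <= 0): OK
Dual feasibility (all lambda_i >= 0): OK
Complementary slackness (lambda_i * g_i(x) = 0 for all i): OK

Verdict: the first failing condition is stationarity -> stat.

stat


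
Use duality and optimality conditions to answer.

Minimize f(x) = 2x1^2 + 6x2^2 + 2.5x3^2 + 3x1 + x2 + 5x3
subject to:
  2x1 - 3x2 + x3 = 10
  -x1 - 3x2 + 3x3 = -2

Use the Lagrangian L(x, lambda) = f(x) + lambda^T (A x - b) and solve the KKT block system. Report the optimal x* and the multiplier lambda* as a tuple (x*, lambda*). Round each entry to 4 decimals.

Form the Lagrangian:
  L(x, lambda) = (1/2) x^T Q x + c^T x + lambda^T (A x - b)
Stationarity (grad_x L = 0): Q x + c + A^T lambda = 0.
Primal feasibility: A x = b.

This gives the KKT block system:
  [ Q   A^T ] [ x     ]   [-c ]
  [ A    0  ] [ lambda ] = [ b ]

Solving the linear system:
  x*      = (3.4195, -1.3439, -0.8707)
  lambda* = (-7.2401, 2.1979)
  f(x*)   = 40.679

x* = (3.4195, -1.3439, -0.8707), lambda* = (-7.2401, 2.1979)


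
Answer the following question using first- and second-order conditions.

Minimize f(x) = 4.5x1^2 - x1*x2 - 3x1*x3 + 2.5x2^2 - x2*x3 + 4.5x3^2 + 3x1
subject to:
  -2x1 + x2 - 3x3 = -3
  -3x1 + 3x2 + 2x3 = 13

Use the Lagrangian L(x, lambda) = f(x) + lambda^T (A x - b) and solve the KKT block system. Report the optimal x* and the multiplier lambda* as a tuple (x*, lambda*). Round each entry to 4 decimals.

Form the Lagrangian:
  L(x, lambda) = (1/2) x^T Q x + c^T x + lambda^T (A x - b)
Stationarity (grad_x L = 0): Q x + c + A^T lambda = 0.
Primal feasibility: A x = b.

This gives the KKT block system:
  [ Q   A^T ] [ x     ]   [-c ]
  [ A    0  ] [ lambda ] = [ b ]

Solving the linear system:
  x*      = (-0.3182, 2.6239, 2.0868)
  lambda* = (2.603, -4.6514)
  f(x*)   = 33.6611

x* = (-0.3182, 2.6239, 2.0868), lambda* = (2.603, -4.6514)


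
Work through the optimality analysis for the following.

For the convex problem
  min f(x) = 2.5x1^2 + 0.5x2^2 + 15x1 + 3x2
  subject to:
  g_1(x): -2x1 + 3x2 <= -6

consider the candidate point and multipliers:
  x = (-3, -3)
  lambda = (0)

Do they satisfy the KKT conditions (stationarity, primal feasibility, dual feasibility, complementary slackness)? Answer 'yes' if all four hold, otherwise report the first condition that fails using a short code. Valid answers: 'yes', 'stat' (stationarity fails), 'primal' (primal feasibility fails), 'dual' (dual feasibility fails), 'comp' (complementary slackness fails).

Gradient of f: grad f(x) = Q x + c = (0, 0)
Constraint values g_i(x) = a_i^T x - b_i:
  g_1((-3, -3)) = 3
Stationarity residual: grad f(x) + sum_i lambda_i a_i = (0, 0)
  -> stationarity OK
Primal feasibility (all g_i <= 0): FAILS
Dual feasibility (all lambda_i >= 0): OK
Complementary slackness (lambda_i * g_i(x) = 0 for all i): OK

Verdict: the first failing condition is primal_feasibility -> primal.

primal


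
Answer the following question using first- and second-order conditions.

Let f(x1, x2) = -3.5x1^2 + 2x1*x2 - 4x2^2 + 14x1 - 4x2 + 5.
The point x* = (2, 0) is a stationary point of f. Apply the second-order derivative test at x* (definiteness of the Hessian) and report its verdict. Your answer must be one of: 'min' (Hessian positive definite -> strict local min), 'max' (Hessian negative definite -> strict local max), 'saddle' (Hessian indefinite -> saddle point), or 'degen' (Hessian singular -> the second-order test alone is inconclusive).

Compute the Hessian H = grad^2 f:
  H = [[-7, 2], [2, -8]]
Verify stationarity: grad f(x*) = H x* + g = (0, 0).
Eigenvalues of H: -9.5616, -5.4384.
Both eigenvalues < 0, so H is negative definite -> x* is a strict local max.

max


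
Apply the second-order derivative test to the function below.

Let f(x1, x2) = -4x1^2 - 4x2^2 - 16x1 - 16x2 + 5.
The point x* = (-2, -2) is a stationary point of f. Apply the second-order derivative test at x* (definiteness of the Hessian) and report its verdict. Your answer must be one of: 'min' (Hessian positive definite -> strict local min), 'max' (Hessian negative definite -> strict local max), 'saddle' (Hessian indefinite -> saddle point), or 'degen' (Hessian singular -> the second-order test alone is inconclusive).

Compute the Hessian H = grad^2 f:
  H = [[-8, 0], [0, -8]]
Verify stationarity: grad f(x*) = H x* + g = (0, 0).
Eigenvalues of H: -8, -8.
Both eigenvalues < 0, so H is negative definite -> x* is a strict local max.

max


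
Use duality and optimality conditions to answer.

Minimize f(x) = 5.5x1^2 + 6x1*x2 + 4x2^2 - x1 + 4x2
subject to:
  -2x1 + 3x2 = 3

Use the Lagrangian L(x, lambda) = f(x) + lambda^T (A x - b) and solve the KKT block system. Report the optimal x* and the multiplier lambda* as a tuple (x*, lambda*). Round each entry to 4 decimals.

Form the Lagrangian:
  L(x, lambda) = (1/2) x^T Q x + c^T x + lambda^T (A x - b)
Stationarity (grad_x L = 0): Q x + c + A^T lambda = 0.
Primal feasibility: A x = b.

This gives the KKT block system:
  [ Q   A^T ] [ x     ]   [-c ]
  [ A    0  ] [ lambda ] = [ b ]

Solving the linear system:
  x*      = (-0.5764, 0.6158)
  lambda* = (-1.8227)
  f(x*)   = 4.2537

x* = (-0.5764, 0.6158), lambda* = (-1.8227)


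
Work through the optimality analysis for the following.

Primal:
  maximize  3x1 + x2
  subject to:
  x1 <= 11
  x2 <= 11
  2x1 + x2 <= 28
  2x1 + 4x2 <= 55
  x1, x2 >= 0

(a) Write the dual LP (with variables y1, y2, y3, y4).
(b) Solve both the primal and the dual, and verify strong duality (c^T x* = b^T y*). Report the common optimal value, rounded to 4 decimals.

The standard primal-dual pair for 'max c^T x s.t. A x <= b, x >= 0' is:
  Dual:  min b^T y  s.t.  A^T y >= c,  y >= 0.

So the dual LP is:
  minimize  11y1 + 11y2 + 28y3 + 55y4
  subject to:
    y1 + 2y3 + 2y4 >= 3
    y2 + y3 + 4y4 >= 1
    y1, y2, y3, y4 >= 0

Solving the primal: x* = (11, 6).
  primal value c^T x* = 39.
Solving the dual: y* = (1, 0, 1, 0).
  dual value b^T y* = 39.
Strong duality: c^T x* = b^T y*. Confirmed.

39


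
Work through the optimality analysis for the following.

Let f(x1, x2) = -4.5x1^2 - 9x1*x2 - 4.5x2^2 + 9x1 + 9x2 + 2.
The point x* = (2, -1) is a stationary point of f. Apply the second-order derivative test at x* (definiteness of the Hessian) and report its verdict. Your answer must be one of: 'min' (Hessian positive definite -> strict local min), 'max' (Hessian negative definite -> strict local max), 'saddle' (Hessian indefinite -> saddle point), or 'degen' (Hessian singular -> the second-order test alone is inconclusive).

Compute the Hessian H = grad^2 f:
  H = [[-9, -9], [-9, -9]]
Verify stationarity: grad f(x*) = H x* + g = (0, 0).
Eigenvalues of H: -18, 0.
H has a zero eigenvalue (singular; negative semidefinite but not definite), so H is neither positive definite, negative definite, nor indefinite. The second-order test alone is inconclusive -> degen.
(Indeed, f is constant along the null direction of H through x*, so x* is not a strict local extremum.)

degen


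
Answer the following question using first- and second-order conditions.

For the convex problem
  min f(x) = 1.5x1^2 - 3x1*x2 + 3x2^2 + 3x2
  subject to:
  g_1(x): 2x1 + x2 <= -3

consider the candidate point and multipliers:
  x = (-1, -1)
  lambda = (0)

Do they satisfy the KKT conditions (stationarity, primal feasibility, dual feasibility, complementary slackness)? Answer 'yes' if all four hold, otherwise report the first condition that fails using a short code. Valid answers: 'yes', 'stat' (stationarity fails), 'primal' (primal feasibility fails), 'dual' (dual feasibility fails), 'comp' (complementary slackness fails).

Gradient of f: grad f(x) = Q x + c = (0, 0)
Constraint values g_i(x) = a_i^T x - b_i:
  g_1((-1, -1)) = 0
Stationarity residual: grad f(x) + sum_i lambda_i a_i = (0, 0)
  -> stationarity OK
Primal feasibility (all g_i <= 0): OK
Dual feasibility (all lambda_i >= 0): OK
Complementary slackness (lambda_i * g_i(x) = 0 for all i): OK

Verdict: yes, KKT holds.

yes


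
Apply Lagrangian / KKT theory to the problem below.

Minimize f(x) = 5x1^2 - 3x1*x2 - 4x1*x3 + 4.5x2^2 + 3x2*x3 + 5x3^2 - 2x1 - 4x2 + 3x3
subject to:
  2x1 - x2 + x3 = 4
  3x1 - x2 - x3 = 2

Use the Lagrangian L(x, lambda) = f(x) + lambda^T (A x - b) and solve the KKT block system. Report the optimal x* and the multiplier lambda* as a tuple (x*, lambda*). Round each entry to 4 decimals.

Form the Lagrangian:
  L(x, lambda) = (1/2) x^T Q x + c^T x + lambda^T (A x - b)
Stationarity (grad_x L = 0): Q x + c + A^T lambda = 0.
Primal feasibility: A x = b.

This gives the KKT block system:
  [ Q   A^T ] [ x     ]   [-c ]
  [ A    0  ] [ lambda ] = [ b ]

Solving the linear system:
  x*      = (1.1354, -0.1616, 1.5677)
  lambda* = (-8.9039, 4.7467)
  f(x*)   = 14.6004

x* = (1.1354, -0.1616, 1.5677), lambda* = (-8.9039, 4.7467)


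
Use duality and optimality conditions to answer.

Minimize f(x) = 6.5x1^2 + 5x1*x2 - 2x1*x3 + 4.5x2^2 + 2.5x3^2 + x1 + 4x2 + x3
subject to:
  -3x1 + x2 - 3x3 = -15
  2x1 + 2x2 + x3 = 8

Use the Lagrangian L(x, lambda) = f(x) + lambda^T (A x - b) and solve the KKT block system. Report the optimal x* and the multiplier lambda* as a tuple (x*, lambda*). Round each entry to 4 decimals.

Form the Lagrangian:
  L(x, lambda) = (1/2) x^T Q x + c^T x + lambda^T (A x - b)
Stationarity (grad_x L = 0): Q x + c + A^T lambda = 0.
Primal feasibility: A x = b.

This gives the KKT block system:
  [ Q   A^T ] [ x     ]   [-c ]
  [ A    0  ] [ lambda ] = [ b ]

Solving the linear system:
  x*      = (1.9686, 0.442, 3.1787)
  lambda* = (1.1559, -9.4886)
  f(x*)   = 50.0813

x* = (1.9686, 0.442, 3.1787), lambda* = (1.1559, -9.4886)


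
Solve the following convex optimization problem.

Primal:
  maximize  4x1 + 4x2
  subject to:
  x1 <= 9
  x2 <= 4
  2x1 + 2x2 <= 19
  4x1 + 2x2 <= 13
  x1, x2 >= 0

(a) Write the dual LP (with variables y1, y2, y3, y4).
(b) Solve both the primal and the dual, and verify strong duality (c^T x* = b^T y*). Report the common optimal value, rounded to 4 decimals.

The standard primal-dual pair for 'max c^T x s.t. A x <= b, x >= 0' is:
  Dual:  min b^T y  s.t.  A^T y >= c,  y >= 0.

So the dual LP is:
  minimize  9y1 + 4y2 + 19y3 + 13y4
  subject to:
    y1 + 2y3 + 4y4 >= 4
    y2 + 2y3 + 2y4 >= 4
    y1, y2, y3, y4 >= 0

Solving the primal: x* = (1.25, 4).
  primal value c^T x* = 21.
Solving the dual: y* = (0, 2, 0, 1).
  dual value b^T y* = 21.
Strong duality: c^T x* = b^T y*. Confirmed.

21


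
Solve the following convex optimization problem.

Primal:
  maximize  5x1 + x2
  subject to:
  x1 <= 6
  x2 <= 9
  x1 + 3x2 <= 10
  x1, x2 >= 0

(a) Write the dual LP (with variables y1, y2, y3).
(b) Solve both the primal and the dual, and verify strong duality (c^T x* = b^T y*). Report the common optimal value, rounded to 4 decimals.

The standard primal-dual pair for 'max c^T x s.t. A x <= b, x >= 0' is:
  Dual:  min b^T y  s.t.  A^T y >= c,  y >= 0.

So the dual LP is:
  minimize  6y1 + 9y2 + 10y3
  subject to:
    y1 + y3 >= 5
    y2 + 3y3 >= 1
    y1, y2, y3 >= 0

Solving the primal: x* = (6, 1.3333).
  primal value c^T x* = 31.3333.
Solving the dual: y* = (4.6667, 0, 0.3333).
  dual value b^T y* = 31.3333.
Strong duality: c^T x* = b^T y*. Confirmed.

31.3333


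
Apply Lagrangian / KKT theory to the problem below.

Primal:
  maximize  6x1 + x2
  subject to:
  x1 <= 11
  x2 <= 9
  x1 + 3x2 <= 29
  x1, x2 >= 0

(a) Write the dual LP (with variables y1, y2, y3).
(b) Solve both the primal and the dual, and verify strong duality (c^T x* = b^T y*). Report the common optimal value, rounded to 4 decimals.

The standard primal-dual pair for 'max c^T x s.t. A x <= b, x >= 0' is:
  Dual:  min b^T y  s.t.  A^T y >= c,  y >= 0.

So the dual LP is:
  minimize  11y1 + 9y2 + 29y3
  subject to:
    y1 + y3 >= 6
    y2 + 3y3 >= 1
    y1, y2, y3 >= 0

Solving the primal: x* = (11, 6).
  primal value c^T x* = 72.
Solving the dual: y* = (5.6667, 0, 0.3333).
  dual value b^T y* = 72.
Strong duality: c^T x* = b^T y*. Confirmed.

72


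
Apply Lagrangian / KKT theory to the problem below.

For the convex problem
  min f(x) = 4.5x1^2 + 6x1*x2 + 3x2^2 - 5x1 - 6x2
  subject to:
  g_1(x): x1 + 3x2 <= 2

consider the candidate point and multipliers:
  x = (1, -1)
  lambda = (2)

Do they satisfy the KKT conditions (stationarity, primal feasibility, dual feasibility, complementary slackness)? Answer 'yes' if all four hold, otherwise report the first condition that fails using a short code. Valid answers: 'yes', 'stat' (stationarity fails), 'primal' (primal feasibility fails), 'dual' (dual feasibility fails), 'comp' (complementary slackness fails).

Gradient of f: grad f(x) = Q x + c = (-2, -6)
Constraint values g_i(x) = a_i^T x - b_i:
  g_1((1, -1)) = -4
Stationarity residual: grad f(x) + sum_i lambda_i a_i = (0, 0)
  -> stationarity OK
Primal feasibility (all g_i <= 0): OK
Dual feasibility (all lambda_i >= 0): OK
Complementary slackness (lambda_i * g_i(x) = 0 for all i): FAILS

Verdict: the first failing condition is complementary_slackness -> comp.

comp


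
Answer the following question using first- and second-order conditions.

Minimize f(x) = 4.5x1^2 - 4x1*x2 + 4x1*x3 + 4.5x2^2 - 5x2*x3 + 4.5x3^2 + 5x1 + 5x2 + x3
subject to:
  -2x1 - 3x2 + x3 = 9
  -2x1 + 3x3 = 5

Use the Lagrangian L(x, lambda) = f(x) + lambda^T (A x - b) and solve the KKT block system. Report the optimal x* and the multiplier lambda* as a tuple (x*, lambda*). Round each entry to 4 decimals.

Form the Lagrangian:
  L(x, lambda) = (1/2) x^T Q x + c^T x + lambda^T (A x - b)
Stationarity (grad_x L = 0): Q x + c + A^T lambda = 0.
Primal feasibility: A x = b.

This gives the KKT block system:
  [ Q   A^T ] [ x     ]   [-c ]
  [ A    0  ] [ lambda ] = [ b ]

Solving the linear system:
  x*      = (-1.9346, -1.5846, 0.3769)
  lambda* = (-1.1358, -1.147)
  f(x*)   = -0.631

x* = (-1.9346, -1.5846, 0.3769), lambda* = (-1.1358, -1.147)


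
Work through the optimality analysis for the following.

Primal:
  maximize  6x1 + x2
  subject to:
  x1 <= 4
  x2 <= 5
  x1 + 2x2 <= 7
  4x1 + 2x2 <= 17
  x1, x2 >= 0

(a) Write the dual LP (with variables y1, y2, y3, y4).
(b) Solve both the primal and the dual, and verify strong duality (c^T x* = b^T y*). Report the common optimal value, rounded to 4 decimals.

The standard primal-dual pair for 'max c^T x s.t. A x <= b, x >= 0' is:
  Dual:  min b^T y  s.t.  A^T y >= c,  y >= 0.

So the dual LP is:
  minimize  4y1 + 5y2 + 7y3 + 17y4
  subject to:
    y1 + y3 + 4y4 >= 6
    y2 + 2y3 + 2y4 >= 1
    y1, y2, y3, y4 >= 0

Solving the primal: x* = (4, 0.5).
  primal value c^T x* = 24.5.
Solving the dual: y* = (4, 0, 0, 0.5).
  dual value b^T y* = 24.5.
Strong duality: c^T x* = b^T y*. Confirmed.

24.5


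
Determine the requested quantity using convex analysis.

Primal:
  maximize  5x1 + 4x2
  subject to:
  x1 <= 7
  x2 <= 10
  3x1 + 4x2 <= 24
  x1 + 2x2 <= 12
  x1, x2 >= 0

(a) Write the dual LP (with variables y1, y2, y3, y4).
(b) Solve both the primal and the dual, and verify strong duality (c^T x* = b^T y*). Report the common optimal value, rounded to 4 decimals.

The standard primal-dual pair for 'max c^T x s.t. A x <= b, x >= 0' is:
  Dual:  min b^T y  s.t.  A^T y >= c,  y >= 0.

So the dual LP is:
  minimize  7y1 + 10y2 + 24y3 + 12y4
  subject to:
    y1 + 3y3 + y4 >= 5
    y2 + 4y3 + 2y4 >= 4
    y1, y2, y3, y4 >= 0

Solving the primal: x* = (7, 0.75).
  primal value c^T x* = 38.
Solving the dual: y* = (2, 0, 1, 0).
  dual value b^T y* = 38.
Strong duality: c^T x* = b^T y*. Confirmed.

38


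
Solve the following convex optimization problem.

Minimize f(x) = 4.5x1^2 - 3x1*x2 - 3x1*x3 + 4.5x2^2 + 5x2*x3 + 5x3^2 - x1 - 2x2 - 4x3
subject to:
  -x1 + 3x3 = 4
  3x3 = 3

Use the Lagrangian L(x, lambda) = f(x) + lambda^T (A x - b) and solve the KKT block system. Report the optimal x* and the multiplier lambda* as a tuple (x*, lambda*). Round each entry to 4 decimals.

Form the Lagrangian:
  L(x, lambda) = (1/2) x^T Q x + c^T x + lambda^T (A x - b)
Stationarity (grad_x L = 0): Q x + c + A^T lambda = 0.
Primal feasibility: A x = b.

This gives the KKT block system:
  [ Q   A^T ] [ x     ]   [-c ]
  [ A    0  ] [ lambda ] = [ b ]

Solving the linear system:
  x*      = (-1, -0.6667, 1)
  lambda* = (-11, 9.1111)
  f(x*)   = 7.5

x* = (-1, -0.6667, 1), lambda* = (-11, 9.1111)


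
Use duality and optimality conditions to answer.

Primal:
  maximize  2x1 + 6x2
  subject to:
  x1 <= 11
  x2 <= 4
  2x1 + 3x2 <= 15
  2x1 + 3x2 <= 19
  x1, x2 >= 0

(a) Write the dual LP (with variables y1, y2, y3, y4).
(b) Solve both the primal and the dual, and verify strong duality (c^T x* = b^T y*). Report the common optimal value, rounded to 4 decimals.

The standard primal-dual pair for 'max c^T x s.t. A x <= b, x >= 0' is:
  Dual:  min b^T y  s.t.  A^T y >= c,  y >= 0.

So the dual LP is:
  minimize  11y1 + 4y2 + 15y3 + 19y4
  subject to:
    y1 + 2y3 + 2y4 >= 2
    y2 + 3y3 + 3y4 >= 6
    y1, y2, y3, y4 >= 0

Solving the primal: x* = (1.5, 4).
  primal value c^T x* = 27.
Solving the dual: y* = (0, 3, 1, 0).
  dual value b^T y* = 27.
Strong duality: c^T x* = b^T y*. Confirmed.

27


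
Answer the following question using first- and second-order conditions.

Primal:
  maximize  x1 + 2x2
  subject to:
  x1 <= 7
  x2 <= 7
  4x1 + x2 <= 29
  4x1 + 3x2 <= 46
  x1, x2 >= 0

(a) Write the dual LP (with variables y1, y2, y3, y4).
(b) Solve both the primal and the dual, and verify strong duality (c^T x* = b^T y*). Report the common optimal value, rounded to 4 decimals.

The standard primal-dual pair for 'max c^T x s.t. A x <= b, x >= 0' is:
  Dual:  min b^T y  s.t.  A^T y >= c,  y >= 0.

So the dual LP is:
  minimize  7y1 + 7y2 + 29y3 + 46y4
  subject to:
    y1 + 4y3 + 4y4 >= 1
    y2 + y3 + 3y4 >= 2
    y1, y2, y3, y4 >= 0

Solving the primal: x* = (5.5, 7).
  primal value c^T x* = 19.5.
Solving the dual: y* = (0, 1.75, 0.25, 0).
  dual value b^T y* = 19.5.
Strong duality: c^T x* = b^T y*. Confirmed.

19.5


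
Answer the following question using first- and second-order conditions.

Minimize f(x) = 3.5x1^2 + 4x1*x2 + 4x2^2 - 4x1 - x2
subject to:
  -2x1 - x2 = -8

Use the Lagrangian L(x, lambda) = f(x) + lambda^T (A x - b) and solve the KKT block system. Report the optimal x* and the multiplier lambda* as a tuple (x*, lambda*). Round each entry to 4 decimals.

Form the Lagrangian:
  L(x, lambda) = (1/2) x^T Q x + c^T x + lambda^T (A x - b)
Stationarity (grad_x L = 0): Q x + c + A^T lambda = 0.
Primal feasibility: A x = b.

This gives the KKT block system:
  [ Q   A^T ] [ x     ]   [-c ]
  [ A    0  ] [ lambda ] = [ b ]

Solving the linear system:
  x*      = (4.2609, -0.5217)
  lambda* = (11.8696)
  f(x*)   = 39.2174

x* = (4.2609, -0.5217), lambda* = (11.8696)


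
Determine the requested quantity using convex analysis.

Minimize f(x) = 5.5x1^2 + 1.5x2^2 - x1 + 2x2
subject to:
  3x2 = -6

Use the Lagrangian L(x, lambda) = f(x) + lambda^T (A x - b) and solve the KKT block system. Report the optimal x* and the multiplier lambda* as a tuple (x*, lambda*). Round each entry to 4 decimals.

Form the Lagrangian:
  L(x, lambda) = (1/2) x^T Q x + c^T x + lambda^T (A x - b)
Stationarity (grad_x L = 0): Q x + c + A^T lambda = 0.
Primal feasibility: A x = b.

This gives the KKT block system:
  [ Q   A^T ] [ x     ]   [-c ]
  [ A    0  ] [ lambda ] = [ b ]

Solving the linear system:
  x*      = (0.0909, -2)
  lambda* = (1.3333)
  f(x*)   = 1.9545

x* = (0.0909, -2), lambda* = (1.3333)


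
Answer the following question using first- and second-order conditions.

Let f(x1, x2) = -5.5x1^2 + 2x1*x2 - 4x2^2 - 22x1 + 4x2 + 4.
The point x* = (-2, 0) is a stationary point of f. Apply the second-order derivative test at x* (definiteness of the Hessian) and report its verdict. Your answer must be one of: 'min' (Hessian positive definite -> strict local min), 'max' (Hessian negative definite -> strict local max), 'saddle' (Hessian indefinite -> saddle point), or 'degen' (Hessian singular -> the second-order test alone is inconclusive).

Compute the Hessian H = grad^2 f:
  H = [[-11, 2], [2, -8]]
Verify stationarity: grad f(x*) = H x* + g = (0, 0).
Eigenvalues of H: -12, -7.
Both eigenvalues < 0, so H is negative definite -> x* is a strict local max.

max


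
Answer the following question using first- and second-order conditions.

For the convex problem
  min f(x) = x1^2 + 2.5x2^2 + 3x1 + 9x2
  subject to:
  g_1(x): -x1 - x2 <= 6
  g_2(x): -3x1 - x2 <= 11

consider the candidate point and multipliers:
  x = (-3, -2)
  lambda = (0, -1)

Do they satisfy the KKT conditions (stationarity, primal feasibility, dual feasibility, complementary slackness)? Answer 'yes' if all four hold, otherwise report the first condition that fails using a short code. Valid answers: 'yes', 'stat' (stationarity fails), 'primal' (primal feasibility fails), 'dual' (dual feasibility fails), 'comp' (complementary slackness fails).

Gradient of f: grad f(x) = Q x + c = (-3, -1)
Constraint values g_i(x) = a_i^T x - b_i:
  g_1((-3, -2)) = -1
  g_2((-3, -2)) = 0
Stationarity residual: grad f(x) + sum_i lambda_i a_i = (0, 0)
  -> stationarity OK
Primal feasibility (all g_i <= 0): OK
Dual feasibility (all lambda_i >= 0): FAILS
Complementary slackness (lambda_i * g_i(x) = 0 for all i): OK

Verdict: the first failing condition is dual_feasibility -> dual.

dual


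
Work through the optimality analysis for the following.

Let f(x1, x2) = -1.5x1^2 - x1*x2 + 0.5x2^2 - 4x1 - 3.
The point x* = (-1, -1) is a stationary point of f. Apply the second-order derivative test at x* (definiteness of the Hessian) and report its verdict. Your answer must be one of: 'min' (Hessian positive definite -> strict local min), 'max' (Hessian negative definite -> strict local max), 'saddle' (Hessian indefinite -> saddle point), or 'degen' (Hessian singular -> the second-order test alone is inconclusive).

Compute the Hessian H = grad^2 f:
  H = [[-3, -1], [-1, 1]]
Verify stationarity: grad f(x*) = H x* + g = (0, 0).
Eigenvalues of H: -3.2361, 1.2361.
Eigenvalues have mixed signs, so H is indefinite -> x* is a saddle point.

saddle


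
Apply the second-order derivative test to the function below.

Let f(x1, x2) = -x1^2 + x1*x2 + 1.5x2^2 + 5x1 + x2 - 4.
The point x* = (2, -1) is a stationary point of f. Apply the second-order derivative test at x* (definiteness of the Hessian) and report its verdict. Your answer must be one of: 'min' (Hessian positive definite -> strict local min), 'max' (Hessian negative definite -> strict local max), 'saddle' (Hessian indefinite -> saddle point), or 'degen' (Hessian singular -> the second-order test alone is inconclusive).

Compute the Hessian H = grad^2 f:
  H = [[-2, 1], [1, 3]]
Verify stationarity: grad f(x*) = H x* + g = (0, 0).
Eigenvalues of H: -2.1926, 3.1926.
Eigenvalues have mixed signs, so H is indefinite -> x* is a saddle point.

saddle


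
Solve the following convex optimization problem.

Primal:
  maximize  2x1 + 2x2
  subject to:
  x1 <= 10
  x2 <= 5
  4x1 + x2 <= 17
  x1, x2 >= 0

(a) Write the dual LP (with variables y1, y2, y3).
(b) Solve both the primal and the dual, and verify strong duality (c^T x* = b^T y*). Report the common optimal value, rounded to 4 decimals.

The standard primal-dual pair for 'max c^T x s.t. A x <= b, x >= 0' is:
  Dual:  min b^T y  s.t.  A^T y >= c,  y >= 0.

So the dual LP is:
  minimize  10y1 + 5y2 + 17y3
  subject to:
    y1 + 4y3 >= 2
    y2 + y3 >= 2
    y1, y2, y3 >= 0

Solving the primal: x* = (3, 5).
  primal value c^T x* = 16.
Solving the dual: y* = (0, 1.5, 0.5).
  dual value b^T y* = 16.
Strong duality: c^T x* = b^T y*. Confirmed.

16


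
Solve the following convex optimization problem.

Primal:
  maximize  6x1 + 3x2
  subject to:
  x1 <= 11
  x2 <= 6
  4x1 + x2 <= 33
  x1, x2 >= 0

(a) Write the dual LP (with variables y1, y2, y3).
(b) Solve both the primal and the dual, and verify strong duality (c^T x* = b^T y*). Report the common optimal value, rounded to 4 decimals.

The standard primal-dual pair for 'max c^T x s.t. A x <= b, x >= 0' is:
  Dual:  min b^T y  s.t.  A^T y >= c,  y >= 0.

So the dual LP is:
  minimize  11y1 + 6y2 + 33y3
  subject to:
    y1 + 4y3 >= 6
    y2 + y3 >= 3
    y1, y2, y3 >= 0

Solving the primal: x* = (6.75, 6).
  primal value c^T x* = 58.5.
Solving the dual: y* = (0, 1.5, 1.5).
  dual value b^T y* = 58.5.
Strong duality: c^T x* = b^T y*. Confirmed.

58.5


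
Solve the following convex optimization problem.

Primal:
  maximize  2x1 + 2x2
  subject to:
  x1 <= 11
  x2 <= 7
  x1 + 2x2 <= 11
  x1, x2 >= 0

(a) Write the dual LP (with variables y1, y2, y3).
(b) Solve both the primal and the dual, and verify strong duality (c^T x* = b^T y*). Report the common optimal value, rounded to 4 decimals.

The standard primal-dual pair for 'max c^T x s.t. A x <= b, x >= 0' is:
  Dual:  min b^T y  s.t.  A^T y >= c,  y >= 0.

So the dual LP is:
  minimize  11y1 + 7y2 + 11y3
  subject to:
    y1 + y3 >= 2
    y2 + 2y3 >= 2
    y1, y2, y3 >= 0

Solving the primal: x* = (11, 0).
  primal value c^T x* = 22.
Solving the dual: y* = (1, 0, 1).
  dual value b^T y* = 22.
Strong duality: c^T x* = b^T y*. Confirmed.

22
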